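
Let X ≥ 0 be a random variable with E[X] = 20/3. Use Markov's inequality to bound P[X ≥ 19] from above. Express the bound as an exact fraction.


μ = E[X] = 20/3, a = 19.
Markov: P[X ≥ 19] ≤ μ/a = (20/3)/19 = 20/57.
Numerically: ≈ 0.35088.
(Since a = 19 > μ = 6.66667, the bound 20/57 is < 1 and informative.)

P[X ≥ 19] ≤ 20/57 ≈ 0.35088.


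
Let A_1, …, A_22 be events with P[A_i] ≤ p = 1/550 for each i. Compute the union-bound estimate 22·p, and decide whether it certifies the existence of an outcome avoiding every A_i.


Union bound: P[∪_{i=1}^{22} A_i] ≤ Σ_i P[A_i] ≤ 22·p = 22·(1/550) = 1/25.
Numerically: 1/25 ≈ 0.0400.
Is 1/25 < 1? YES.
Since P[∪ A_i] ≤ 1/25 < 1, the complement has P[∩ A_i^c] ≥ 1 − 1/25 = 24/25 > 0, so some outcome avoids every A_i.

22·p = 1/25 ≈ 0.0400; existence CERTIFIED by the union bound.


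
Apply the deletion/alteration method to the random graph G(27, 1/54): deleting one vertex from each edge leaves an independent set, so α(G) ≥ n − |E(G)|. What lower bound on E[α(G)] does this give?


E[|E(G)|] = C(27, 2)·p = 351 · (1/54) = 13/2.
E[α(G)] ≥ n − E[|E(G)|] = 27 − 13/2 = 41/2.
Numerically: ≈ 20.5000.
(This is only a lower bound; the true E[α(G)] may be larger.)

E[α(G)] ≥ 41/2 ≈ 20.5000.


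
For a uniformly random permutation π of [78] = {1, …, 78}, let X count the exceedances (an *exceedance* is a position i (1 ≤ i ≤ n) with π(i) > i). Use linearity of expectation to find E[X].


Write X = Σ_{i=1}^{78} X_i, where X_i = 1_{π(i) > i}.
For each fixed i, π(i) is uniform over {1, …, 78} (marginal of a uniform permutation), so P[π(i) > i] = (n − i)/n. Summing: Σ_{i=1}^{78} (n − i)/n = (0 + 1 + … + 77)/78 = 78(78 − 1)/(2·78) = (78 − 1)/2.
Hence E[X] = Σ_{i=1}^{78} (78 − i)/78 = 77/2 ≈ 38.500000.

E[X] = 77/2 = 38.500000.


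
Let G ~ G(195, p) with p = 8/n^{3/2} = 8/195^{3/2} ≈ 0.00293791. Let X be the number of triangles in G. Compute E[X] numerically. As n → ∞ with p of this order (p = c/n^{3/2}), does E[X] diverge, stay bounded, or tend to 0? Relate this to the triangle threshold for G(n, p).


Number of potential triangles: C(195, 3) = 1216865.
Each occurs with probability p³ ≈ (0.00293791)³ ≈ 2.53579540e-08.
By linearity: E[X] = C(195, 3)·p³ ≈ 1216865 · 2.53579540e-08 ≈ 0.030857.
Since α = 3/2 > 1, p = c/n^{3/2} = o(1/n) is below the triangle threshold p ~ 1/n. Asymptotically E[X] ~ (c³/6)·n^{3(1−α)} = (8³/6)·n^{-1.5} → 0, so by Markov's inequality G has no triangles w.h.p.

E[X] ≈ 0.030857; in regime p = Θ(1/n^{3/2}) E[X] tends to 0 (below the triangle threshold p ~ 1/n).


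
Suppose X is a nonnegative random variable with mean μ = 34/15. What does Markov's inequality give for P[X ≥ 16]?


μ = E[X] = 34/15, a = 16.
Markov: P[X ≥ 16] ≤ μ/a = (34/15)/16 = 17/120.
Numerically: ≈ 0.14167.
(Since a = 16 > μ = 2.26667, the bound 17/120 is < 1 and informative.)

P[X ≥ 16] ≤ 17/120 ≈ 0.14167.


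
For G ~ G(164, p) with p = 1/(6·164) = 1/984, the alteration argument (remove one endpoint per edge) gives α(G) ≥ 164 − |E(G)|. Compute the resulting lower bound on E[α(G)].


E[|E(G)|] = C(164, 2)·p = 13366 · (1/984) = 163/12.
E[α(G)] ≥ n − E[|E(G)|] = 164 − 163/12 = 1805/12.
Numerically: ≈ 150.417.
(This is only a lower bound; the true E[α(G)] may be larger.)

E[α(G)] ≥ 1805/12 ≈ 150.417.


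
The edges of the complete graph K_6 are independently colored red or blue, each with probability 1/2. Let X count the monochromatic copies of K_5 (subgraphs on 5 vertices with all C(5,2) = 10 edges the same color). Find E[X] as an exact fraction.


Let X = Σ_S X_S over the C(6, 5) = 6 subsets S of size 5, where X_S = 1 if the K_5 on S is monochromatic.
For a fixed S, the K_5 on S has C(5, 2) = 10 edges. P[all 10 edges red] = (1/2)^10, and likewise for blue, so P[monochromatic] = 2·(1/2)^10 = 2^{1 − 10} = 1/512.
By linearity of expectation: E[X] = C(6, 5) · 2^{1 − 10} = 6 · 1/512 = 3/256.
Numerically: E[X] ≈ 0.011719.

E[X] = C(6,5)·2^(1−C(5,2)) = 3/256 ≈ 0.011719.


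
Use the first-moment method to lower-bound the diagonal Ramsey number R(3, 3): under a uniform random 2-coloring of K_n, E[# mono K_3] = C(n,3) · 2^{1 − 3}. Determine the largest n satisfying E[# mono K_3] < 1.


We need C(n, 3) · 2^{1 − 3} < 1, i.e. C(n, 3) < 2^{3 − 1} = 4.
Check values of n near the boundary:
  n = 3: C(3, 3) = 1; 1 < 4? YES
  n = 4: C(4, 3) = 4; 4 < 4? NO
  n = 5: C(5, 3) = 10; 10 < 4? NO
The largest n with C(n, 3) < 4 is n = 3 (where E[X] = 1/4 ≈ 0.25000). Hence R(3, 3) > 3, i.e. R(3, 3) ≥ 4.

Largest n = 3; hence R(3, 3) > 3.


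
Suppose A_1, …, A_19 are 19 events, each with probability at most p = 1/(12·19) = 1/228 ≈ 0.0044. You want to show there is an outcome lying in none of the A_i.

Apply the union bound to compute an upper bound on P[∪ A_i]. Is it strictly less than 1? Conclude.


Union bound: P[∪_{i=1}^{19} A_i] ≤ Σ_i P[A_i] ≤ 19·p = 19·(1/228) = 1/12.
Numerically: 1/12 ≈ 0.0833.
Is 1/12 < 1? YES.
Since P[∪ A_i] ≤ 1/12 < 1, the complement has P[∩ A_i^c] ≥ 1 − 1/12 = 11/12 > 0, so some outcome avoids every A_i.

19·p = 1/12 ≈ 0.0833; existence CERTIFIED by the union bound.


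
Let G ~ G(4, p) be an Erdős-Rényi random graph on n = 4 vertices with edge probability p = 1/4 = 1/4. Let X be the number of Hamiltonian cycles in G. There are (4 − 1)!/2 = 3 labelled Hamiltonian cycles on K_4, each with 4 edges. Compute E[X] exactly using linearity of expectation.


K_4 has (4 − 1)!/2 = 3 labelled Hamiltonian cycles.
For each such Hamiltonian cycle H, let X_H = 1 if all 4 edges of H are present in G. Then P[X_H = 1] = p^{4} = (1/4)^{4} = 1/256.
By linearity of expectation: E[X] = Σ_H E[X_H] = 3 · p^{4} = 3 · 1/256 = 3/256.
Numerically: E[X] ≈ 0.011719.

E[X] = 3 · (1/4)^{4} = 3/256 ≈ 0.011719.


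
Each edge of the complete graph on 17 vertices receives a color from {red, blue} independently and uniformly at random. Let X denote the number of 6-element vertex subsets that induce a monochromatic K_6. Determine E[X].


Let X = Σ_S X_S over the C(17, 6) = 12376 subsets S of size 6, where X_S = 1 if the K_6 on S is monochromatic.
For a fixed S, the K_6 on S has C(6, 2) = 15 edges. P[all 15 edges red] = (1/2)^15, and likewise for blue, so P[monochromatic] = 2·(1/2)^15 = 2^{1 − 15} = 1/16384.
Summing: E[X] = C(17, 6) · 2^{1 − 15} = 12376 · 1/16384 = 1547/2048.
Numerically: E[X] ≈ 0.755371.

E[X] = C(17,6)·2^(1−C(6,2)) = 1547/2048 ≈ 0.755371.


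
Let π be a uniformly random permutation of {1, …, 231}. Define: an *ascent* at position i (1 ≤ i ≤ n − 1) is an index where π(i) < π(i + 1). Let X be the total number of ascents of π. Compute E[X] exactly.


Write X = Σ X_I over i = 1, …, 230, with X_I the indicator of one ascent.
There are 230 indicators.
For each fixed i, the pair (π(i), π(i+1)) is a uniformly random ordered pair of distinct values from {1, …, 231}; by symmetry P[π(i) < π(i+1)] = 1/2.
By linearity: E[X] = 230 · (1/2) = (231 − 1) · (1/2) = 115 ≈ 115.0000.

E[X] = 115 = 115.0000.


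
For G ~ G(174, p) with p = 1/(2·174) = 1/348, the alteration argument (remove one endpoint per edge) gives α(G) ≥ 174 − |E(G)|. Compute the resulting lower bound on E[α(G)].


E[|E(G)|] = C(174, 2)·p = 15051 · (1/348) = 173/4.
E[α(G)] ≥ n − E[|E(G)|] = 174 − 173/4 = 523/4.
Numerically: ≈ 130.7500.
(This is only a lower bound; the true E[α(G)] may be larger.)

E[α(G)] ≥ 523/4 ≈ 130.7500.


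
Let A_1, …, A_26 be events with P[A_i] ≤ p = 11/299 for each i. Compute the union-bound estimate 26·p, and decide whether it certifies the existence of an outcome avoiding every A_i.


Union bound: P[∪_{i=1}^{26} A_i] ≤ Σ_i P[A_i] ≤ 26·p = 26·(11/299) = 22/23.
Numerically: 22/23 ≈ 0.957.
Is 22/23 < 1? YES.
Since P[∪ A_i] ≤ 22/23 < 1, the complement has P[∩ A_i^c] ≥ 1 − 22/23 = 1/23 > 0, so some outcome avoids every A_i.

26·p = 22/23 ≈ 0.957; existence CERTIFIED by the union bound.


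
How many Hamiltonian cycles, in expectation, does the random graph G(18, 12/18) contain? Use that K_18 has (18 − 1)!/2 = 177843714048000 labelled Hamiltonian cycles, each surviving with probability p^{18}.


K_18 has (18 − 1)!/2 = 177843714048000 labelled Hamiltonian cycles.
For each such Hamiltonian cycle H, let X_H = 1 if all 18 edges of H are present in G. Then P[X_H = 1] = p^{18} = (2/3)^{18} = 262144/387420489.
By linearity of expectation: E[X] = Σ_H E[X_H] = 177843714048000 · p^{18} = 177843714048000 · 262144/387420489 = 63951526166528000/531441.
Numerically: E[X] ≈ 1.20336e+11.

E[X] = 177843714048000 · (2/3)^{18} = 63951526166528000/531441 ≈ 1.20336e+11.


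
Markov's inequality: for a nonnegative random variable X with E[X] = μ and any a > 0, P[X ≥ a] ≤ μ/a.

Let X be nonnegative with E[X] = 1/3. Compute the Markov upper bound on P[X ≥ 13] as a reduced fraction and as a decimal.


μ = E[X] = 1/3, a = 13.
Markov: P[X ≥ 13] ≤ μ/a = (1/3)/13 = 1/39.
Numerically: ≈ 0.025641.
(Since a = 13 > μ = 0.333333, the bound 1/39 is < 1 and informative.)

P[X ≥ 13] ≤ 1/39 ≈ 0.025641.


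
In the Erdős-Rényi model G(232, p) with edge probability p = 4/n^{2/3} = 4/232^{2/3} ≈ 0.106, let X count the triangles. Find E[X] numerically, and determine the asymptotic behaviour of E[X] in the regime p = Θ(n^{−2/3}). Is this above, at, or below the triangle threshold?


Number of potential triangles: C(232, 3) = 2054360.
Each occurs with probability p³ ≈ (0.106)³ ≈ 1.18906e-03.
By linearity: E[X] = C(232, 3)·p³ ≈ 2054360 · 1.18906e-03 ≈ 2442.759.
Since α = 2/3 < 1, p = c/n^{2/3} ≫ 1/n is above the triangle threshold p ~ 1/n. Asymptotically E[X] ~ (c³/6)·n^{3(1−α)} = (4³/6)·n^{1} → ∞; triangles are abundant w.h.p.

E[X] ≈ 2442.759; in regime p = Θ(1/n^{2/3}) E[X] diverges (above the triangle threshold p ~ 1/n).


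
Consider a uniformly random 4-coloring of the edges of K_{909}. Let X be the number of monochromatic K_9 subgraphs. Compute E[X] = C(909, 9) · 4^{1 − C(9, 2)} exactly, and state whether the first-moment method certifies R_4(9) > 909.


E[X] = C(909, 9) · 4^{1 − 36} = 1122169012923711463931 · 4^{−35} = 1122169012923711463931/1180591620717411303424.
As a reduced fraction: E[X] = 1122169012923711463931/1180591620717411303424 ≈ 0.950514.
Is E[X] < 1? YES.
Since E[X] < 1, there exists a 4-coloring of K_{909} with no monochromatic K_9; hence R_4(9) > 909.

E[X] = 1122169012923711463931/1180591620717411303424 ≈ 0.950514; E[X] < 1, so R_4(9) > 909.


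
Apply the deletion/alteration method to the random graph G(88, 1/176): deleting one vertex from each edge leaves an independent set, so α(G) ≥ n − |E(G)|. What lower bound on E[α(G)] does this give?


E[|E(G)|] = C(88, 2)·p = 3828 · (1/176) = 87/4.
E[α(G)] ≥ n − E[|E(G)|] = 88 − 87/4 = 265/4.
Numerically: ≈ 66.2500.
(This is only a lower bound; the true E[α(G)] may be larger.)

E[α(G)] ≥ 265/4 ≈ 66.2500.


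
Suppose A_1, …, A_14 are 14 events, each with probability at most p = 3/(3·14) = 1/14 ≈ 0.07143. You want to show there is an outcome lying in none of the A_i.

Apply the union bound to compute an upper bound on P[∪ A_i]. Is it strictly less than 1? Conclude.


Union bound: P[∪_{i=1}^{14} A_i] ≤ Σ_i P[A_i] ≤ 14·p = 14·(1/14) = 1.
Numerically: 1 ≈ 1.00000.
Is 1 < 1? NO.
Since the bound 1 is ≥ 1, the union bound is uninformative here; it does NOT by itself certify existence.

14·p = 1 ≈ 1.00000; existence NOT certified by the union bound.


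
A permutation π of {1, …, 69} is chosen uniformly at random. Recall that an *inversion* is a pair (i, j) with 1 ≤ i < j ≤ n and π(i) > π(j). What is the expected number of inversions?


Write X = Σ X_I over the C(69, 2) = 2346 pairs i < j, with X_I the indicator of one inversion.
There are 2346 indicators.
For each fixed pair i < j, the values π(i) and π(j) are two distinct elements of {1, …, 69} in uniformly random order; by symmetry P[π(i) > π(j)] = 1/2.
By linearity: E[X] = 2346 · (1/2) = C(69, 2) · (1/2) = 2346/2 = 1173 ≈ 1173.00000.

E[X] = 1173 = 1173.00000.


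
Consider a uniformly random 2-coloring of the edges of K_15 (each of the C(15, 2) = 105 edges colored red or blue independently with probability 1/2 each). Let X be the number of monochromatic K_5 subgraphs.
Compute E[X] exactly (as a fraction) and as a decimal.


Let X = Σ_S X_S over the C(15, 5) = 3003 subsets S of size 5, where X_S = 1 if the K_5 on S is monochromatic.
For a fixed S, the K_5 on S has C(5, 2) = 10 edges. P[all 10 edges red] = (1/2)^10, and likewise for blue, so P[monochromatic] = 2·(1/2)^10 = 2^{1 − 10} = 1/512.
By linearity: E[X] = C(15, 5) · 2^{1 − 10} = 3003 · 1/512 = 3003/512.
Numerically: E[X] ≈ 5.865234.

E[X] = C(15,5)·2^(1−C(5,2)) = 3003/512 ≈ 5.865234.


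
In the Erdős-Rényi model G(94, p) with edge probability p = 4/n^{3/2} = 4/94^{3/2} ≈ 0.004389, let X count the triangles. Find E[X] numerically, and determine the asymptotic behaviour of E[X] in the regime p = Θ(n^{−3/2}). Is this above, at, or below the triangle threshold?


Number of potential triangles: C(94, 3) = 134044.
Each occurs with probability p³ ≈ (0.004389)³ ≈ 8.454825e-08.
By linearity: E[X] = C(94, 3)·p³ ≈ 134044 · 8.454825e-08 ≈ 0.0113.
Since α = 3/2 > 1, p = c/n^{3/2} = o(1/n) is below the triangle threshold p ~ 1/n. Asymptotically E[X] ~ (c³/6)·n^{3(1−α)} = (4³/6)·n^{-1.5} → 0, so by Markov's inequality G has no triangles w.h.p.

E[X] ≈ 0.0113; in regime p = Θ(1/n^{3/2}) E[X] tends to 0 (below the triangle threshold p ~ 1/n).


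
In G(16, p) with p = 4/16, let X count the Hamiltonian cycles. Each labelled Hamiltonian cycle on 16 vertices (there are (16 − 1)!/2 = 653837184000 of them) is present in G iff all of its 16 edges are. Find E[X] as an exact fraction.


K_16 has (16 − 1)!/2 = 653837184000 labelled Hamiltonian cycles.
For each such Hamiltonian cycle H, let X_H = 1 if all 16 edges of H are present in G. Then P[X_H = 1] = p^{16} = (1/4)^{16} = 1/4294967296.
By linearity: E[X] = Σ_H E[X_H] = 653837184000 · p^{16} = 653837184000 · 1/4294967296 = 638512875/4194304.
Numerically: E[X] ≈ 152.

E[X] = 653837184000 · (1/4)^{16} = 638512875/4194304 ≈ 152.


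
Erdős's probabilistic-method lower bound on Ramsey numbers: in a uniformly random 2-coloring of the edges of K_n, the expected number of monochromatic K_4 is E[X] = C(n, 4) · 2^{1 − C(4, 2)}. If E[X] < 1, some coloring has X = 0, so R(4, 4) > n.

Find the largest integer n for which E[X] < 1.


We need C(n, 4) · 2^{1 − 6} < 1, i.e. C(n, 4) < 2^{6 − 1} = 32.
Check values of n near the boundary:
  n = 4: C(4, 4) = 1; 1 < 32? YES
  n = 5: C(5, 4) = 5; 5 < 32? YES
  n = 6: C(6, 4) = 15; 15 < 32? YES
  n = 7: C(7, 4) = 35; 35 < 32? NO
The largest n with C(n, 4) < 32 is n = 6 (where E[X] = 15/32 ≈ 0.468750). Hence R(4, 4) > 6, i.e. R(4, 4) ≥ 7.

Largest n = 6; hence R(4, 4) > 6.


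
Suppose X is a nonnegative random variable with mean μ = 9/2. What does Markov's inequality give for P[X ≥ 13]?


μ = E[X] = 9/2, a = 13.
Markov: P[X ≥ 13] ≤ μ/a = (9/2)/13 = 9/26.
Numerically: ≈ 0.346.
(Since a = 13 > μ = 4.500, the bound 9/26 is < 1 and informative.)

P[X ≥ 13] ≤ 9/26 ≈ 0.346.


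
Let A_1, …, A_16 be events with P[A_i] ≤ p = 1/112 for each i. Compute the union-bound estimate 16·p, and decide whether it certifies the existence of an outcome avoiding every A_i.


Union bound: P[∪_{i=1}^{16} A_i] ≤ Σ_i P[A_i] ≤ 16·p = 16·(1/112) = 1/7.
Numerically: 1/7 ≈ 0.14286.
Is 1/7 < 1? YES.
Since P[∪ A_i] ≤ 1/7 < 1, the complement has P[∩ A_i^c] ≥ 1 − 1/7 = 6/7 > 0, so some outcome avoids every A_i.

16·p = 1/7 ≈ 0.14286; existence CERTIFIED by the union bound.


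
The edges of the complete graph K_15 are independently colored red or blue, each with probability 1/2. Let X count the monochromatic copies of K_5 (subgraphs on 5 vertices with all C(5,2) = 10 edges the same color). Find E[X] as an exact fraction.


Let X = Σ_S X_S over the C(15, 5) = 3003 subsets S of size 5, where X_S = 1 if the K_5 on S is monochromatic.
For a fixed S, the K_5 on S has C(5, 2) = 10 edges. P[all 10 edges red] = (1/2)^10, and likewise for blue, so P[monochromatic] = 2·(1/2)^10 = 2^{1 − 10} = 1/512.
By linearity: E[X] = C(15, 5) · 2^{1 − 10} = 3003 · 1/512 = 3003/512.
Numerically: E[X] ≈ 5.865234.

E[X] = C(15,5)·2^(1−C(5,2)) = 3003/512 ≈ 5.865234.


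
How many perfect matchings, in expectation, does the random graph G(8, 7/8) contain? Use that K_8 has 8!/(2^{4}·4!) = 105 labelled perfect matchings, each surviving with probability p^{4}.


K_8 has 8!/(2^{4}·4!) = 105 labelled perfect matchings.
For each such perfect matching H, let X_H = 1 if all 4 edges of H are present in G. Then P[X_H = 1] = p^{4} = (7/8)^{4} = 2401/4096.
By linearity of expectation: E[X] = Σ_H E[X_H] = 105 · p^{4} = 105 · 2401/4096 = 252105/4096.
Numerically: E[X] ≈ 61.5.

E[X] = 105 · (7/8)^{4} = 252105/4096 ≈ 61.5.


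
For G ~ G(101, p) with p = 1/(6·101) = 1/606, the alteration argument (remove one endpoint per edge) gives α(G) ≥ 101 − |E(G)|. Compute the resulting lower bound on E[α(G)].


E[|E(G)|] = C(101, 2)·p = 5050 · (1/606) = 25/3.
E[α(G)] ≥ n − E[|E(G)|] = 101 − 25/3 = 278/3.
Numerically: ≈ 92.66667.
(This is only a lower bound; the true E[α(G)] may be larger.)

E[α(G)] ≥ 278/3 ≈ 92.66667.


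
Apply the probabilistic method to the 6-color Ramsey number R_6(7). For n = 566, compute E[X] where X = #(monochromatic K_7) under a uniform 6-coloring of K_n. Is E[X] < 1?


E[X] = C(566, 7) · 6^{1 − 21} = 3557206237959440 · 6^{−20} = 3557206237959440/3656158440062976.
As a reduced fraction: E[X] = 222325389872465/228509902503936 ≈ 0.9729.
Is E[X] < 1? YES.
Since E[X] < 1, there exists a 6-coloring of K_{566} with no monochromatic K_7; hence R_6(7) > 566.

E[X] = 222325389872465/228509902503936 ≈ 0.9729; E[X] < 1, so R_6(7) > 566.


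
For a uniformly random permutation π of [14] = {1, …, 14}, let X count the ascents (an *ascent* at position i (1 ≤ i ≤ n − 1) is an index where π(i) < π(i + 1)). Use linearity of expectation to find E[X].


Write X = Σ X_I over i = 1, …, 13, with X_I the indicator of one ascent.
There are 13 indicators.
For each fixed i, the pair (π(i), π(i+1)) is a uniformly random ordered pair of distinct values from {1, …, 14}; by symmetry P[π(i) < π(i+1)] = 1/2.
By linearity: E[X] = 13 · (1/2) = (14 − 1) · (1/2) = 13/2 ≈ 6.50000.

E[X] = 13/2 = 6.50000.


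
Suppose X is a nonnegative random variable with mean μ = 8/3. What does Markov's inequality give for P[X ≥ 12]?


μ = E[X] = 8/3, a = 12.
Markov: P[X ≥ 12] ≤ μ/a = (8/3)/12 = 2/9.
Numerically: ≈ 0.222222.
(Since a = 12 > μ = 2.666667, the bound 2/9 is < 1 and informative.)

P[X ≥ 12] ≤ 2/9 ≈ 0.222222.


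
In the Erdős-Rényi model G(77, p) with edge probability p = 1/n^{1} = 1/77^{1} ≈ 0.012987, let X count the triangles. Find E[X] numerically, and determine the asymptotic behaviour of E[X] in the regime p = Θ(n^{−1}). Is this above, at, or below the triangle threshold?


Number of potential triangles: C(77, 3) = 73150.
Each occurs with probability p³ ≈ (0.012987)³ ≈ 2.1904222e-06.
By linearity: E[X] = C(77, 3)·p³ ≈ 73150 · 2.1904222e-06 ≈ 0.16023.
Here α = 1, so p = 1/n is exactly at the triangle threshold p ~ 1/n. Asymptotically E[X] → c³/6 = 1³/6 = 1/6 ≈ 0.16667, a bounded constant. In this regime the triangle count is asymptotically Poisson(c³/6).

E[X] ≈ 0.16023; in regime p = Θ(1/n^{1}) E[X] stays bounded (at the triangle threshold p ~ 1/n).


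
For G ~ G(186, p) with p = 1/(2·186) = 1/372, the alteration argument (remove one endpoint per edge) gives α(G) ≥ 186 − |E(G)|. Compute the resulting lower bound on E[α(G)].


E[|E(G)|] = C(186, 2)·p = 17205 · (1/372) = 185/4.
E[α(G)] ≥ n − E[|E(G)|] = 186 − 185/4 = 559/4.
Numerically: ≈ 139.75000.
(This is only a lower bound; the true E[α(G)] may be larger.)

E[α(G)] ≥ 559/4 ≈ 139.75000.


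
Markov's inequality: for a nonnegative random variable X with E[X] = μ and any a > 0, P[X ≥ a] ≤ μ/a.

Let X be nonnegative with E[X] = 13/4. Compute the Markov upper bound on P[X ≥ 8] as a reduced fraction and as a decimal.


μ = E[X] = 13/4, a = 8.
Markov: P[X ≥ 8] ≤ μ/a = (13/4)/8 = 13/32.
Numerically: ≈ 0.40625.
(Since a = 8 > μ = 3.25000, the bound 13/32 is < 1 and informative.)

P[X ≥ 8] ≤ 13/32 ≈ 0.40625.


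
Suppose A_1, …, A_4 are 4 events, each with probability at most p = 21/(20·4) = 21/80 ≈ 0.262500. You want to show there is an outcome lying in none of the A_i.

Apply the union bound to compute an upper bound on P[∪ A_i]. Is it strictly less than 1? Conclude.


Union bound: P[∪_{i=1}^{4} A_i] ≤ Σ_i P[A_i] ≤ 4·p = 4·(21/80) = 21/20.
Numerically: 21/20 ≈ 1.050000.
Is 21/20 < 1? NO.
Since the bound 21/20 is ≥ 1, the union bound is uninformative here; it does NOT by itself certify existence.

4·p = 21/20 ≈ 1.050000; existence NOT certified by the union bound.


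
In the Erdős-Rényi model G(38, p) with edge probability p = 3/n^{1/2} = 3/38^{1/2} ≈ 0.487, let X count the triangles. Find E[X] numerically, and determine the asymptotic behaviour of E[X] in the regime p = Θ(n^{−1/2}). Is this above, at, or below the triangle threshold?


Number of potential triangles: C(38, 3) = 8436.
Each occurs with probability p³ ≈ (0.487)³ ≈ 1.15263e-01.
By linearity: E[X] = C(38, 3)·p³ ≈ 8436 · 1.15263e-01 ≈ 972.355.
Since α = 1/2 < 1, p = c/n^{1/2} ≫ 1/n is above the triangle threshold p ~ 1/n. Asymptotically E[X] ~ (c³/6)·n^{3(1−α)} = (3³/6)·n^{1.5} → ∞; triangles are abundant w.h.p.

E[X] ≈ 972.355; in regime p = Θ(1/n^{1/2}) E[X] diverges (above the triangle threshold p ~ 1/n).


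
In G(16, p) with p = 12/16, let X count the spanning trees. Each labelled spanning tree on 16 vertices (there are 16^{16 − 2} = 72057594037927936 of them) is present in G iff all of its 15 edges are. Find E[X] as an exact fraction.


K_16 has 16^{16 − 2} = 72057594037927936 labelled spanning trees.
For each such spanning tree H, let X_H = 1 if all 15 edges of H are present in G. Then P[X_H = 1] = p^{15} = (3/4)^{15} = 14348907/1073741824.
By linearity of expectation: E[X] = Σ_H E[X_H] = 72057594037927936 · p^{15} = 72057594037927936 · 14348907/1073741824 = 962938848411648.
Numerically: E[X] ≈ 9.629e+14.

E[X] = 72057594037927936 · (3/4)^{15} = 962938848411648 ≈ 9.629e+14.


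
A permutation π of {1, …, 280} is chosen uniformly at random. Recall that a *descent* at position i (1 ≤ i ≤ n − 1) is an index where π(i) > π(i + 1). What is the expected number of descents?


Write X = Σ X_I over i = 1, …, 279, with X_I the indicator of one descent.
There are 279 indicators.
For each fixed i, the pair (π(i), π(i+1)) is a uniformly random ordered pair of distinct values from {1, …, 280}; by symmetry P[π(i) > π(i+1)] = 1/2.
By linearity: E[X] = 279 · (1/2) = (280 − 1) · (1/2) = 279/2 ≈ 139.50000.

E[X] = 279/2 = 139.50000.


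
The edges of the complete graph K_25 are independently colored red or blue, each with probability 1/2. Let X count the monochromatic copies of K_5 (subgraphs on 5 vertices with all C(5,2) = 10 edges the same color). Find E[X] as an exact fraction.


Let X = Σ_S X_S over the C(25, 5) = 53130 subsets S of size 5, where X_S = 1 if the K_5 on S is monochromatic.
For a fixed S, the K_5 on S has C(5, 2) = 10 edges. P[all 10 edges red] = (1/2)^10, and likewise for blue, so P[monochromatic] = 2·(1/2)^10 = 2^{1 − 10} = 1/512.
Summing: E[X] = C(25, 5) · 2^{1 − 10} = 53130 · 1/512 = 26565/256.
Numerically: E[X] ≈ 103.76953.

E[X] = C(25,5)·2^(1−C(5,2)) = 26565/256 ≈ 103.76953.


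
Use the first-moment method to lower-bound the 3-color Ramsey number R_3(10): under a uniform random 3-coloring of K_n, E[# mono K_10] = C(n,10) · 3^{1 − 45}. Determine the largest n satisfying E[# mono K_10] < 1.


We need C(n, 10) · 3^{1 − 45} < 1, i.e. C(n, 10) < 3^{45 − 1} = 984770902183611232881.
Check values of n near the boundary:
  n = 572: C(572, 10) = 954640815642161682606; 954640815642161682606 < 984770902183611232881? YES
  n = 573: C(573, 10) = 971597135635805762226; 971597135635805762226 < 984770902183611232881? YES
  n = 574: C(574, 10) = 988824035203816502691; 988824035203816502691 < 984770902183611232881? NO
  n = 575: C(575, 10) = 1006325345561406175305; 1006325345561406175305 < 984770902183611232881? NO
The largest n with C(n, 10) < 984770902183611232881 is n = 573 (where E[X] = 35985079097622435638/36472996377170786403 ≈ 0.98662). Hence R_3(10) > 573, i.e. R_3(10) ≥ 574.

Largest n = 573; hence R_3(10) > 573.


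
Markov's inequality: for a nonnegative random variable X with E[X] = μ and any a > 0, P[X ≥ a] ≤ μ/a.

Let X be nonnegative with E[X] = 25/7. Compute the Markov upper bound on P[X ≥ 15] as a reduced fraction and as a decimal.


μ = E[X] = 25/7, a = 15.
Markov: P[X ≥ 15] ≤ μ/a = (25/7)/15 = 5/21.
Numerically: ≈ 0.238095.
(Since a = 15 > μ = 3.571429, the bound 5/21 is < 1 and informative.)

P[X ≥ 15] ≤ 5/21 ≈ 0.238095.


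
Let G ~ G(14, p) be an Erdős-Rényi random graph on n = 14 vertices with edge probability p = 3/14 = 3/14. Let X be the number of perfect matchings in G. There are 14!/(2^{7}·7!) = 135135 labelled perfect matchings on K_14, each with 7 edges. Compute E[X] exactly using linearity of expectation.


K_14 has 14!/(2^{7}·7!) = 135135 labelled perfect matchings.
For each such perfect matching H, let X_H = 1 if all 7 edges of H are present in G. Then P[X_H = 1] = p^{7} = (3/14)^{7} = 2187/105413504.
By linearity: E[X] = Σ_H E[X_H] = 135135 · p^{7} = 135135 · 2187/105413504 = 42220035/15059072.
Numerically: E[X] ≈ 2.8.

E[X] = 135135 · (3/14)^{7} = 42220035/15059072 ≈ 2.8.


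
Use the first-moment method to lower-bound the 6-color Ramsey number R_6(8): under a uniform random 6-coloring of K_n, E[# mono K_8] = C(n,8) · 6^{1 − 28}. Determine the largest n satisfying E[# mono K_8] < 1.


We need C(n, 8) · 6^{1 − 28} < 1, i.e. C(n, 8) < 6^{28 − 1} = 1023490369077469249536.
Check values of n near the boundary:
  n = 1590: C(1590, 8) = 995397314198933813310; 995397314198933813310 < 1023490369077469249536? YES
  n = 1591: C(1591, 8) = 1000427749141189953870; 1000427749141189953870 < 1023490369077469249536? YES
  n = 1592: C(1592, 8) = 1005480414540892933435; 1005480414540892933435 < 1023490369077469249536? YES
  n = 1593: C(1593, 8) = 1010555394551193970323; 1010555394551193970323 < 1023490369077469249536? YES
  n = 1594: C(1594, 8) = 1015652773590544255167; 1015652773590544255167 < 1023490369077469249536? YES
  n = 1595: C(1595, 8) = 1020772636343363633895; 1020772636343363633895 < 1023490369077469249536? YES
  n = 1596: C(1596, 8) = 1025915067760710553965; 1025915067760710553965 < 1023490369077469249536? NO
  n = 1597: C(1597, 8) = 1031080153060953275445; 1031080153060953275445 < 1023490369077469249536? NO
The largest n with C(n, 8) < 1023490369077469249536 is n = 1595 (where E[X] = 113419181815929292655/113721152119718805504 ≈ 0.9973446). Hence R_6(8) > 1595, i.e. R_6(8) ≥ 1596.

Largest n = 1595; hence R_6(8) > 1595.


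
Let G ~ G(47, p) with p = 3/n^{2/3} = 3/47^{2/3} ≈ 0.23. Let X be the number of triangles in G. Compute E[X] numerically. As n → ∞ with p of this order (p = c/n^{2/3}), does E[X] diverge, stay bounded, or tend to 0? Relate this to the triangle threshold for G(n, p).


Number of potential triangles: C(47, 3) = 16215.
Each occurs with probability p³ ≈ (0.23)³ ≈ 1.22227e-02.
By linearity: E[X] = C(47, 3)·p³ ≈ 16215 · 1.22227e-02 ≈ 198.191.
Since α = 2/3 < 1, p = c/n^{2/3} ≫ 1/n is above the triangle threshold p ~ 1/n. Asymptotically E[X] ~ (c³/6)·n^{3(1−α)} = (3³/6)·n^{1} → ∞; triangles are abundant w.h.p.

E[X] ≈ 198.191; in regime p = Θ(1/n^{2/3}) E[X] diverges (above the triangle threshold p ~ 1/n).


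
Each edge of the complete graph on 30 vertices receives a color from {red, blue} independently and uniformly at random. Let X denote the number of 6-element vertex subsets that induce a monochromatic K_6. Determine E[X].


Let X = Σ_S X_S over the C(30, 6) = 593775 subsets S of size 6, where X_S = 1 if the K_6 on S is monochromatic.
For a fixed S, the K_6 on S has C(6, 2) = 15 edges. P[all 15 edges red] = (1/2)^15, and likewise for blue, so P[monochromatic] = 2·(1/2)^15 = 2^{1 − 15} = 1/16384.
Summing: E[X] = C(30, 6) · 2^{1 − 15} = 593775 · 1/16384 = 593775/16384.
Numerically: E[X] ≈ 36.241150.

E[X] = C(30,6)·2^(1−C(6,2)) = 593775/16384 ≈ 36.241150.


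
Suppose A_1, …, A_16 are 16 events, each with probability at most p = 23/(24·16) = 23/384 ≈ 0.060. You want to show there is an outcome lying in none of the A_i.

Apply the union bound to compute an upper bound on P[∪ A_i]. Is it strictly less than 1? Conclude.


Union bound: P[∪_{i=1}^{16} A_i] ≤ Σ_i P[A_i] ≤ 16·p = 16·(23/384) = 23/24.
Numerically: 23/24 ≈ 0.958.
Is 23/24 < 1? YES.
Since P[∪ A_i] ≤ 23/24 < 1, the complement has P[∩ A_i^c] ≥ 1 − 23/24 = 1/24 > 0, so some outcome avoids every A_i.

16·p = 23/24 ≈ 0.958; existence CERTIFIED by the union bound.


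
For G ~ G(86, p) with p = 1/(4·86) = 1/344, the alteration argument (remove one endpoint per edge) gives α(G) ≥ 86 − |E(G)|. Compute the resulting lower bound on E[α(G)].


E[|E(G)|] = C(86, 2)·p = 3655 · (1/344) = 85/8.
E[α(G)] ≥ n − E[|E(G)|] = 86 − 85/8 = 603/8.
Numerically: ≈ 75.37500.
(This is only a lower bound; the true E[α(G)] may be larger.)

E[α(G)] ≥ 603/8 ≈ 75.37500.


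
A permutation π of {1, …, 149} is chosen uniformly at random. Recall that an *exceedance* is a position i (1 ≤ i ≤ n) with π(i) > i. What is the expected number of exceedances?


Write X = Σ_{i=1}^{149} X_i, where X_i = 1_{π(i) > i}.
For each fixed i, π(i) is uniform over {1, …, 149} (marginal of a uniform permutation), so P[π(i) > i] = (n − i)/n. Summing: Σ_{i=1}^{149} (n − i)/n = (0 + 1 + … + 148)/149 = 149(149 − 1)/(2·149) = (149 − 1)/2.
Hence E[X] = Σ_{i=1}^{149} (149 − i)/149 = 74 ≈ 74.00000.

E[X] = 74 = 74.00000.


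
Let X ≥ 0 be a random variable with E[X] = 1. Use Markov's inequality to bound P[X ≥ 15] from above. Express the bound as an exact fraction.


μ = E[X] = 1, a = 15.
Markov: P[X ≥ 15] ≤ μ/a = (1)/15 = 1/15.
Numerically: ≈ 0.06667.
(Since a = 15 > μ = 1.00000, the bound 1/15 is < 1 and informative.)

P[X ≥ 15] ≤ 1/15 ≈ 0.06667.


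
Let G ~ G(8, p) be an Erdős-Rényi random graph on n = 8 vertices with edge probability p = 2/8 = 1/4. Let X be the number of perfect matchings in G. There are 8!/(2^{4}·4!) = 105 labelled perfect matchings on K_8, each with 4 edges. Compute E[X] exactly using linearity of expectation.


K_8 has 8!/(2^{4}·4!) = 105 labelled perfect matchings.
For each such perfect matching H, let X_H = 1 if all 4 edges of H are present in G. Then P[X_H = 1] = p^{4} = (1/4)^{4} = 1/256.
By linearity: E[X] = Σ_H E[X_H] = 105 · p^{4} = 105 · 1/256 = 105/256.
Numerically: E[X] ≈ 0.41016.

E[X] = 105 · (1/4)^{4} = 105/256 ≈ 0.41016.


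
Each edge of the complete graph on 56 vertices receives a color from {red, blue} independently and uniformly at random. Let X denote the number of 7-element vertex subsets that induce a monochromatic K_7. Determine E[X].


Let X = Σ_S X_S over the C(56, 7) = 231917400 subsets S of size 7, where X_S = 1 if the K_7 on S is monochromatic.
For a fixed S, the K_7 on S has C(7, 2) = 21 edges. P[all 21 edges red] = (1/2)^21, and likewise for blue, so P[monochromatic] = 2·(1/2)^21 = 2^{1 − 21} = 1/1048576.
By linearity: E[X] = C(56, 7) · 2^{1 − 21} = 231917400 · 1/1048576 = 28989675/131072.
Numerically: E[X] ≈ 221.17367.

E[X] = C(56,7)·2^(1−C(7,2)) = 28989675/131072 ≈ 221.17367.


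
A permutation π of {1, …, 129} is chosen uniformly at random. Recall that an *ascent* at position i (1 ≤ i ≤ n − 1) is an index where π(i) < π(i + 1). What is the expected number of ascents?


Write X = Σ X_I over i = 1, …, 128, with X_I the indicator of one ascent.
There are 128 indicators.
For each fixed i, the pair (π(i), π(i+1)) is a uniformly random ordered pair of distinct values from {1, …, 129}; by symmetry P[π(i) < π(i+1)] = 1/2.
By linearity: E[X] = 128 · (1/2) = (129 − 1) · (1/2) = 64 ≈ 64.0000.

E[X] = 64 = 64.0000.


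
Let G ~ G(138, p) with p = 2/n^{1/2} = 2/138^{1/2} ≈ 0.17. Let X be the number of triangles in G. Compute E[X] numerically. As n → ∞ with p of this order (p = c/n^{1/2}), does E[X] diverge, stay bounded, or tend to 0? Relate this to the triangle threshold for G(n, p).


Number of potential triangles: C(138, 3) = 428536.
Each occurs with probability p³ ≈ (0.17)³ ≈ 4.93482e-03.
By linearity: E[X] = C(138, 3)·p³ ≈ 428536 · 4.93482e-03 ≈ 2114.748.
Since α = 1/2 < 1, p = c/n^{1/2} ≫ 1/n is above the triangle threshold p ~ 1/n. Asymptotically E[X] ~ (c³/6)·n^{3(1−α)} = (2³/6)·n^{1.5} → ∞; triangles are abundant w.h.p.

E[X] ≈ 2114.748; in regime p = Θ(1/n^{1/2}) E[X] diverges (above the triangle threshold p ~ 1/n).


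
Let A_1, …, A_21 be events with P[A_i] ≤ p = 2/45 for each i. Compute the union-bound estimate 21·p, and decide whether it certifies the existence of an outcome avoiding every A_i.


Union bound: P[∪_{i=1}^{21} A_i] ≤ Σ_i P[A_i] ≤ 21·p = 21·(2/45) = 14/15.
Numerically: 14/15 ≈ 0.93333.
Is 14/15 < 1? YES.
Since P[∪ A_i] ≤ 14/15 < 1, the complement has P[∩ A_i^c] ≥ 1 − 14/15 = 1/15 > 0, so some outcome avoids every A_i.

21·p = 14/15 ≈ 0.93333; existence CERTIFIED by the union bound.


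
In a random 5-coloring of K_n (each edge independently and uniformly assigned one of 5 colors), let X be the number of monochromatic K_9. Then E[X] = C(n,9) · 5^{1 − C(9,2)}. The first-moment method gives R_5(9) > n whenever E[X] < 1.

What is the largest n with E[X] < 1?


We need C(n, 9) · 5^{1 − 36} < 1, i.e. C(n, 9) < 5^{36 − 1} = 2910383045673370361328125.
Check values of n near the boundary:
  n = 2165: C(2165, 9) = 2832220612024886803272630; 2832220612024886803272630 < 2910383045673370361328125? YES
  n = 2166: C(2166, 9) = 2844037944203015677277940; 2844037944203015677277940 < 2910383045673370361328125? YES
  n = 2167: C(2167, 9) = 2855899084841489792706810; 2855899084841489792706810 < 2910383045673370361328125? YES
  n = 2168: C(2168, 9) = 2867804175977929537095120; 2867804175977929537095120 < 2910383045673370361328125? YES
  n = 2169: C(2169, 9) = 2879753360044504243499683; 2879753360044504243499683 < 2910383045673370361328125? YES
  n = 2170: C(2170, 9) = 2891746779868845075610510; 2891746779868845075610510 < 2910383045673370361328125? YES
  n = 2171: C(2171, 9) = 2903784578674959601827205; 2903784578674959601827205 < 2910383045673370361328125? YES
  n = 2172: C(2172, 9) = 2915866900084148060642020; 2915866900084148060642020 < 2910383045673370361328125? NO
The largest n with C(n, 9) < 2910383045673370361328125 is n = 2171 (where E[X] = 580756915734991920365441/582076609134674072265625 ≈ 0.9977328). Hence R_5(9) > 2171, i.e. R_5(9) ≥ 2172.

Largest n = 2171; hence R_5(9) > 2171.


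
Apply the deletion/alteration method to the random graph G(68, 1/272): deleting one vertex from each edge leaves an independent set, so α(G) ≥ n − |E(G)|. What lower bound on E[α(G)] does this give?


E[|E(G)|] = C(68, 2)·p = 2278 · (1/272) = 67/8.
E[α(G)] ≥ n − E[|E(G)|] = 68 − 67/8 = 477/8.
Numerically: ≈ 59.62500.
(This is only a lower bound; the true E[α(G)] may be larger.)

E[α(G)] ≥ 477/8 ≈ 59.62500.


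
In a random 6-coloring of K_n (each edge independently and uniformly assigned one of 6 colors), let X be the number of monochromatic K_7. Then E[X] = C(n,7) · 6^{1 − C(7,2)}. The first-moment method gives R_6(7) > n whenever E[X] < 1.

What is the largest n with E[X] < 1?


We need C(n, 7) · 6^{1 − 21} < 1, i.e. C(n, 7) < 6^{21 − 1} = 3656158440062976.
Check values of n near the boundary:
  n = 563: C(563, 7) = 3426622515769596; 3426622515769596 < 3656158440062976? YES
  n = 564: C(564, 7) = 3469685994423792; 3469685994423792 < 3656158440062976? YES
  n = 565: C(565, 7) = 3513212521235560; 3513212521235560 < 3656158440062976? YES
  n = 566: C(566, 7) = 3557206237959440; 3557206237959440 < 3656158440062976? YES
  n = 567: C(567, 7) = 3601671315933933; 3601671315933933 < 3656158440062976? YES
  n = 568: C(568, 7) = 3646611956239704; 3646611956239704 < 3656158440062976? YES
  n = 569: C(569, 7) = 3692032389858348; 3692032389858348 < 3656158440062976? NO
The largest n with C(n, 7) < 3656158440062976 is n = 568 (where E[X] = 16882462760369/16926659444736 ≈ 0.997389). Hence R_6(7) > 568, i.e. R_6(7) ≥ 569.

Largest n = 568; hence R_6(7) > 568.


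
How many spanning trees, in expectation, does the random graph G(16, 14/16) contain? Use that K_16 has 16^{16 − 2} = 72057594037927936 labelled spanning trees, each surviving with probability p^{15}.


K_16 has 16^{16 − 2} = 72057594037927936 labelled spanning trees.
For each such spanning tree H, let X_H = 1 if all 15 edges of H are present in G. Then P[X_H = 1] = p^{15} = (7/8)^{15} = 4747561509943/35184372088832.
By linearity: E[X] = Σ_H E[X_H] = 72057594037927936 · p^{15} = 72057594037927936 · 4747561509943/35184372088832 = 9723005972363264.
Numerically: E[X] ≈ 9.72e+15.

E[X] = 72057594037927936 · (7/8)^{15} = 9723005972363264 ≈ 9.72e+15.


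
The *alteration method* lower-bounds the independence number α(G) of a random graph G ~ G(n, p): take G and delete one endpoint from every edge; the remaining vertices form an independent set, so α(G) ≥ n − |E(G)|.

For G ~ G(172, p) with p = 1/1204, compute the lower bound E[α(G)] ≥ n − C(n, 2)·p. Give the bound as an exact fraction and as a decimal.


E[|E(G)|] = C(172, 2)·p = 14706 · (1/1204) = 171/14.
E[α(G)] ≥ n − E[|E(G)|] = 172 − 171/14 = 2237/14.
Numerically: ≈ 159.7857.
(This is only a lower bound; the true E[α(G)] may be larger.)

E[α(G)] ≥ 2237/14 ≈ 159.7857.


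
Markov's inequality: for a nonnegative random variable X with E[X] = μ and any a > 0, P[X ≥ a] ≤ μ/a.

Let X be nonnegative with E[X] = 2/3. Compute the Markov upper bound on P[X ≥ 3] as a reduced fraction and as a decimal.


μ = E[X] = 2/3, a = 3.
Markov: P[X ≥ 3] ≤ μ/a = (2/3)/3 = 2/9.
Numerically: ≈ 0.2222.
(Since a = 3 > μ = 0.6667, the bound 2/9 is < 1 and informative.)

P[X ≥ 3] ≤ 2/9 ≈ 0.2222.


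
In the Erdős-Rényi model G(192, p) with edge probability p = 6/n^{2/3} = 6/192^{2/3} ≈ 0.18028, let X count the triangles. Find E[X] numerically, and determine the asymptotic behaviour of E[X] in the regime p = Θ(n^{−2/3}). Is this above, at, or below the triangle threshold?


Number of potential triangles: C(192, 3) = 1161280.
Each occurs with probability p³ ≈ (0.18028)³ ≈ 5.8593750e-03.
By linearity: E[X] = C(192, 3)·p³ ≈ 1161280 · 5.8593750e-03 ≈ 6804.37500.
Since α = 2/3 < 1, p = c/n^{2/3} ≫ 1/n is above the triangle threshold p ~ 1/n. Asymptotically E[X] ~ (c³/6)·n^{3(1−α)} = (6³/6)·n^{1} → ∞; triangles are abundant w.h.p.

E[X] ≈ 6804.37500; in regime p = Θ(1/n^{2/3}) E[X] diverges (above the triangle threshold p ~ 1/n).


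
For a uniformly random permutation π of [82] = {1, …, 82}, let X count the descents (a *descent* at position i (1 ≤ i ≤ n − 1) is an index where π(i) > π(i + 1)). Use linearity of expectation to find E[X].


Write X = Σ X_I over i = 1, …, 81, with X_I the indicator of one descent.
There are 81 indicators.
For each fixed i, the pair (π(i), π(i+1)) is a uniformly random ordered pair of distinct values from {1, …, 82}; by symmetry P[π(i) > π(i+1)] = 1/2.
By linearity: E[X] = 81 · (1/2) = (82 − 1) · (1/2) = 81/2 ≈ 40.500.

E[X] = 81/2 = 40.500.
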